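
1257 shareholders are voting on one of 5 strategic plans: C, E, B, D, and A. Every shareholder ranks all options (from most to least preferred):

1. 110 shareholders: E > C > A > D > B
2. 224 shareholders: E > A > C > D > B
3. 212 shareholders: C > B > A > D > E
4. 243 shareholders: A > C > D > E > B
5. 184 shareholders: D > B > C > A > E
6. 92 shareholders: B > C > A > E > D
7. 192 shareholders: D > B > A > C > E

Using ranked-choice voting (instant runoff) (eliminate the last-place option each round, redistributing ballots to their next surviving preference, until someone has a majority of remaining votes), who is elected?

Round 1: C 212, E 334, B 92, D 376, A 243. Eliminate B.
Round 2: C 304, E 334, D 376, A 243. Eliminate A.
Round 3: C 547, E 334, D 376. Eliminate E.
Round 4: C 881, D 376. C has a majority.

C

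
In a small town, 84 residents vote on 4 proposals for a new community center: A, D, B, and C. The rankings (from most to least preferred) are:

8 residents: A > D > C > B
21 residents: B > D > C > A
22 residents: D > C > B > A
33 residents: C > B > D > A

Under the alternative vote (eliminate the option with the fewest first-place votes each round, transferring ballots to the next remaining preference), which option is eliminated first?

A

Round 1: A 8, D 22, B 21, C 33. Eliminate A.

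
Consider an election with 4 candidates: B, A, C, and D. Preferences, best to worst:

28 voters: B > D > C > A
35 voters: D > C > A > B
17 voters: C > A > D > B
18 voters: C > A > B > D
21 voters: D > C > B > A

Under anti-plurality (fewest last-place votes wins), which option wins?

Last-place votes: B 52, A 49, C 0, D 18.
C is ranked last by the fewest voters, so C wins.

C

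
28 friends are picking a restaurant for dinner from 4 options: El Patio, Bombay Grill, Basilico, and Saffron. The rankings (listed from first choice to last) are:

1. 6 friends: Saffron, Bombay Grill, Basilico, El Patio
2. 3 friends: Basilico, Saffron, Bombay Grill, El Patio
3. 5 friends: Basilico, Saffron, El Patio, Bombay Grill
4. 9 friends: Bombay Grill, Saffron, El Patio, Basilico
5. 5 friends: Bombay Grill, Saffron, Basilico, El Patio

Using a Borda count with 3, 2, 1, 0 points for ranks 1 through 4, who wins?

Saffron

El Patio: 6·0 + 3·0 + 5·1 + 9·1 + 5·0 = 14
Bombay Grill: 6·2 + 3·1 + 5·0 + 9·3 + 5·3 = 57
Basilico: 6·1 + 3·3 + 5·3 + 9·0 + 5·1 = 35
Saffron: 6·3 + 3·2 + 5·2 + 9·2 + 5·2 = 62
Saffron has the highest Borda score (62).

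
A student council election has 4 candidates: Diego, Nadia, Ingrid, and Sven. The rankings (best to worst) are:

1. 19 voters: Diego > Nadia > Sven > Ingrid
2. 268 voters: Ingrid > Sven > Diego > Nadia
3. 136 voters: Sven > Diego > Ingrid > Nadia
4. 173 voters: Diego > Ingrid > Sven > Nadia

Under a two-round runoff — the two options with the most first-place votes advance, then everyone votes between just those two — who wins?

Round 1 first-place votes: Diego 192, Nadia 0, Ingrid 268, Sven 136.
Ingrid and Diego advance.
Runoff: Ingrid is preferred to Diego by 268 voters; Diego by 328.
Diego wins the runoff.

Diego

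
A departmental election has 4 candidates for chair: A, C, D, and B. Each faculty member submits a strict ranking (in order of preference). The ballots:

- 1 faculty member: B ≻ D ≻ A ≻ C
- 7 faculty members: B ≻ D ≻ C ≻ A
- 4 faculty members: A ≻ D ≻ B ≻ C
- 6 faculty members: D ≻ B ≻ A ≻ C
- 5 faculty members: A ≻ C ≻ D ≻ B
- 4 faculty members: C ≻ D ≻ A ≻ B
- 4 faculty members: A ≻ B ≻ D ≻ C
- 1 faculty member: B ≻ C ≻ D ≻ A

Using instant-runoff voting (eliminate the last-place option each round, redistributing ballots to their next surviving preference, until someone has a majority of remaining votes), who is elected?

D

Round 1: A 13, C 4, D 6, B 9. Eliminate C.
Round 2: A 13, D 10, B 9. Eliminate B.
Round 3: A 13, D 19. D has a majority.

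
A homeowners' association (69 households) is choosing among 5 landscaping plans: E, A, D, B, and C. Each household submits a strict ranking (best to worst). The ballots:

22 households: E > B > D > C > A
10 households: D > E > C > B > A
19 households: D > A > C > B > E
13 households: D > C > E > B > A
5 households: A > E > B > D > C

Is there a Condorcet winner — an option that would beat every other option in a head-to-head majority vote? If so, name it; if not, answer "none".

D

D vs E: 42–27 for D.
D vs A: 64–5 for D.
D vs B: 42–27 for D.
D vs C: 69–0 for D.
D beats every other option head-to-head.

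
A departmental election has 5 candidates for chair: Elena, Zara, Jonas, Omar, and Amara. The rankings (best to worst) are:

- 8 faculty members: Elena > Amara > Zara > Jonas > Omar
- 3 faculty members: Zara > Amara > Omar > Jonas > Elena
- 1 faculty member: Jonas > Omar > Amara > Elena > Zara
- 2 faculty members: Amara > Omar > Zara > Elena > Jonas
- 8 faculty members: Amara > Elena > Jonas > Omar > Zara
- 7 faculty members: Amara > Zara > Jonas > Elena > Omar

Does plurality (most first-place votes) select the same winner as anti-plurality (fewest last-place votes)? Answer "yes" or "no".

yes

Plurality — first-place votes: Elena 8, Zara 3, Jonas 1, Omar 0, Amara 17. Winner: Amara.
Anti-plurality — last-place votes: Elena 3, Zara 9, Jonas 2, Omar 15, Amara 0. Winner: Amara.
The two methods agree.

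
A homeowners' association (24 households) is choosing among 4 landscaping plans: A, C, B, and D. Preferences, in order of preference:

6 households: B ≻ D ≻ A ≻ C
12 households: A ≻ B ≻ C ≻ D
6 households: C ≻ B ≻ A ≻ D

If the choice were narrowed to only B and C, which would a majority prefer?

Voters preferring B to C: 18; preferring C to B: 6.
B wins the head-to-head.

B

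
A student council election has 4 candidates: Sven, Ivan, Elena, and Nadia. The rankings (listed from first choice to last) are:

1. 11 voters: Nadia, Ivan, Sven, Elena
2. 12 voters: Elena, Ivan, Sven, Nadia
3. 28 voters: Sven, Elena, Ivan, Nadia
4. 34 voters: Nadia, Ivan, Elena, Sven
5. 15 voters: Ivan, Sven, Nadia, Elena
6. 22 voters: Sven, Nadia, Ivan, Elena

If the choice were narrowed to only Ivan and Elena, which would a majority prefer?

Ivan

Voters preferring Ivan to Elena: 82; preferring Elena to Ivan: 40.
Ivan wins the head-to-head.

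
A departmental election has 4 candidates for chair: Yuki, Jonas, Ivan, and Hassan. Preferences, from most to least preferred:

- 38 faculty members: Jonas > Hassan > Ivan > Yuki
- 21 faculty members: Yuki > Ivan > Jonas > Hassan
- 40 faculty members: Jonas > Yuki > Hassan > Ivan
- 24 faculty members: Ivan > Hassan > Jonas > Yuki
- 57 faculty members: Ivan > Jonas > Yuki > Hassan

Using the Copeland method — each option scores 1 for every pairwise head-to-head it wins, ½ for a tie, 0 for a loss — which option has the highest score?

Yuki: beats Hassan; loses to Jonas and Ivan → score 1.
Jonas: beats Yuki and Hassan; loses to Ivan → score 2.
Ivan: beats Yuki, Jonas, and Hassan → score 3.
Hassan: loses to Yuki, Jonas, and Ivan → score 0.
Ivan has the best pairwise record.

Ivan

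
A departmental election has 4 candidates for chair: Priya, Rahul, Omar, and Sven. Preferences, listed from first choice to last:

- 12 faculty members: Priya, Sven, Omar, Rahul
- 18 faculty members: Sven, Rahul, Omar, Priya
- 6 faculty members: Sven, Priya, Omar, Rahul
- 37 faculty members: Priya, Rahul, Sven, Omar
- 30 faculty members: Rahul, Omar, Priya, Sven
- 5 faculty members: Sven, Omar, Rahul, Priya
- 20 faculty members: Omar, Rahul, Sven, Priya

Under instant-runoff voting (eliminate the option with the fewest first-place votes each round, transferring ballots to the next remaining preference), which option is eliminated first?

Omar

Round 1: Priya 49, Rahul 30, Omar 20, Sven 29. Eliminate Omar.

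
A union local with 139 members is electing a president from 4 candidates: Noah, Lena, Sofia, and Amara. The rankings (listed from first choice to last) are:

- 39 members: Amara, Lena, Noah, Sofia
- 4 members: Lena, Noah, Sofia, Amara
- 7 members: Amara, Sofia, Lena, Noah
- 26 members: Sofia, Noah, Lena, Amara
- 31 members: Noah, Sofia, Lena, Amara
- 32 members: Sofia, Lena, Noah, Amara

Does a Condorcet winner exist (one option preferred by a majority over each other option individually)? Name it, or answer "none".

Checking pairwise contests:
Lena beats Noah 82–57.
Sofia beats Lena 96–43.
Noah beats Sofia 74–65.
Noah beats Amara 93–46.
Every option loses at least one head-to-head, so there is no Condorcet winner.

none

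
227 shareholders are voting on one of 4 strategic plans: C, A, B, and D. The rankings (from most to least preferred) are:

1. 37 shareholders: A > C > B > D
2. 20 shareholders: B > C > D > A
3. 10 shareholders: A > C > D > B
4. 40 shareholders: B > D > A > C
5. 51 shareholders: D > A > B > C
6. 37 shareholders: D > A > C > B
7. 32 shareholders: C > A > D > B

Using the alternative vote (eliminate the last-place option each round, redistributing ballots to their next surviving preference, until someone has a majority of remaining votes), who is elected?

Round 1: C 32, A 47, B 60, D 88. Eliminate C.
Round 2: A 79, B 60, D 88. Eliminate B.
Round 3: A 79, D 148. D has a majority.

D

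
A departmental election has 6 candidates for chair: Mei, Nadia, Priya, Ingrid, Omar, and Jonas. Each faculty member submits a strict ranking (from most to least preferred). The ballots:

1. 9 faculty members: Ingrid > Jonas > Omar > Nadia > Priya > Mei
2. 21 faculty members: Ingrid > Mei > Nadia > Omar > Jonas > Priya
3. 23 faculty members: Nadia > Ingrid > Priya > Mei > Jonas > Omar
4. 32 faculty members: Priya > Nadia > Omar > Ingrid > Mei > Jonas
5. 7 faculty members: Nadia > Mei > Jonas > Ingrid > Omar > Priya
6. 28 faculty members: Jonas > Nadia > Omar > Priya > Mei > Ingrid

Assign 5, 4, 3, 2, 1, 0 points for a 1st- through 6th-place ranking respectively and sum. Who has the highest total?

Mei: 9·0 + 21·4 + 23·2 + 32·1 + 7·4 + 28·1 = 218
Nadia: 9·2 + 21·3 + 23·5 + 32·4 + 7·5 + 28·4 = 471
Priya: 9·1 + 21·0 + 23·3 + 32·5 + 7·0 + 28·2 = 294
Ingrid: 9·5 + 21·5 + 23·4 + 32·2 + 7·2 + 28·0 = 320
Omar: 9·3 + 21·2 + 23·0 + 32·3 + 7·1 + 28·3 = 256
Jonas: 9·4 + 21·1 + 23·1 + 32·0 + 7·3 + 28·5 = 241
Nadia has the highest Borda score (471).

Nadia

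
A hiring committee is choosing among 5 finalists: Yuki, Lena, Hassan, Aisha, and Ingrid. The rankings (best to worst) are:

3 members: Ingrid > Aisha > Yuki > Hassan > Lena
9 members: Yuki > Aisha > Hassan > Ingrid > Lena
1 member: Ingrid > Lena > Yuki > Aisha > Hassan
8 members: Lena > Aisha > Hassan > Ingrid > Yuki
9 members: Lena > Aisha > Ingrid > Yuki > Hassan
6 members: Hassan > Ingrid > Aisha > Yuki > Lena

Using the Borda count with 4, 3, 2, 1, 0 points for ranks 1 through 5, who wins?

Aisha

Yuki: 3·2 + 9·4 + 1·2 + 8·0 + 9·1 + 6·1 = 59
Lena: 3·0 + 9·0 + 1·3 + 8·4 + 9·4 + 6·0 = 71
Hassan: 3·1 + 9·2 + 1·0 + 8·2 + 9·0 + 6·4 = 61
Aisha: 3·3 + 9·3 + 1·1 + 8·3 + 9·3 + 6·2 = 100
Ingrid: 3·4 + 9·1 + 1·4 + 8·1 + 9·2 + 6·3 = 69
Aisha has the highest Borda score (100).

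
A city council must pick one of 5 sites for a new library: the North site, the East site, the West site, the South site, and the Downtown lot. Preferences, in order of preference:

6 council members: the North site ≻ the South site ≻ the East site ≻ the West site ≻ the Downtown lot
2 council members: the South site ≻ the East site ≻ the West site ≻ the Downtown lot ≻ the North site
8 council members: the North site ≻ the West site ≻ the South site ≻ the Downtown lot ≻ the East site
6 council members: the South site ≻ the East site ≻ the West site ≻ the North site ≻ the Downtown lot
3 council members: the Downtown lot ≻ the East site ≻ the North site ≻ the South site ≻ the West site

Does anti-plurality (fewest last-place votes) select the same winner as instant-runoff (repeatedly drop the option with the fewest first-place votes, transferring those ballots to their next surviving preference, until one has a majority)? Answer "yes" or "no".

no

Anti-plurality — last-place votes: the North site 2, the East site 8, the West site 3, the South site 0, the Downtown lot 12. Winner: the South site.
Instant-runoff — R1 the North site 14, the East site 0, the West site 0, the South site 8, the Downtown lot 3 (the North site winner). Winner: the North site.
The two methods disagree.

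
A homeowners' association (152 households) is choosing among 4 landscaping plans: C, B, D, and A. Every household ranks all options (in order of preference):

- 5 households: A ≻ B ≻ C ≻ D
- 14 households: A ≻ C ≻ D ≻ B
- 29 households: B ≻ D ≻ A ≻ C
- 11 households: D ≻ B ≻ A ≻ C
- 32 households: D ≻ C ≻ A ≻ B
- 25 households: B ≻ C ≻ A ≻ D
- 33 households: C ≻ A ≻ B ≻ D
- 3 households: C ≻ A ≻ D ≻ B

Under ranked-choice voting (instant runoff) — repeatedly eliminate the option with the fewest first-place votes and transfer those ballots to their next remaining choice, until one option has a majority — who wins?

C

Round 1: C 36, B 54, D 43, A 19. Eliminate A.
Round 2: C 50, B 59, D 43. Eliminate D.
Round 3: C 82, B 70. C has a majority.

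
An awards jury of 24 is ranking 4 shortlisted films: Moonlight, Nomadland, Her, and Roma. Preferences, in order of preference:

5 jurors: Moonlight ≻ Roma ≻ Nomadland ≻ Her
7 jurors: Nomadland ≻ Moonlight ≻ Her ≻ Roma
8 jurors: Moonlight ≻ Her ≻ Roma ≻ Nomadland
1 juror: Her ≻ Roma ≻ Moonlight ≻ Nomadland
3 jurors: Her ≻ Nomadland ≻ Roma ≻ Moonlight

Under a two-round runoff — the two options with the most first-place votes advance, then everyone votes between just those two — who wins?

Round 1 first-place votes: Moonlight 13, Nomadland 7, Her 4, Roma 0.
Moonlight and Nomadland advance.
Runoff: Moonlight is preferred to Nomadland by 14 voters; Nomadland by 10.
Moonlight wins the runoff.

Moonlight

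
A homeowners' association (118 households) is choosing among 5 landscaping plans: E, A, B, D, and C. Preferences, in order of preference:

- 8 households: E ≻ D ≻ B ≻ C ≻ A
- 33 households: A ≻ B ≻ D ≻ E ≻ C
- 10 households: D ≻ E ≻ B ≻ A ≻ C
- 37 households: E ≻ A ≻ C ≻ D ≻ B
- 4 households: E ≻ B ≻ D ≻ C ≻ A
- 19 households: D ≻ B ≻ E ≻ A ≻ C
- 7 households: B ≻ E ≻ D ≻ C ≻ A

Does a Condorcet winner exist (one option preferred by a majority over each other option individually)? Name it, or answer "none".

none

Checking pairwise contests:
D beats E 62–56.
E beats A 85–33.
A beats B 70–48.
A beats D 70–48.
E beats C 118–0.
Every option loses at least one head-to-head, so there is no Condorcet winner.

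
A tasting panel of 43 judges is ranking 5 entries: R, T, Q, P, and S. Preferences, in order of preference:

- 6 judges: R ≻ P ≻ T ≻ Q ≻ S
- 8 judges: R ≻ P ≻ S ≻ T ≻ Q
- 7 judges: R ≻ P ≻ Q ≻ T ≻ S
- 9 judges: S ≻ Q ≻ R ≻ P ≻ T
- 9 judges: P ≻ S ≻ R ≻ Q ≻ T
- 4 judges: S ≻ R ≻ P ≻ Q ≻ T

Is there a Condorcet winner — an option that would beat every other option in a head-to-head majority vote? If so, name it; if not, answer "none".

Checking pairwise contests:
S beats R 22–21.
R beats T 43–0.
R beats Q 34–9.
R beats P 34–9.
P beats S 30–13.
Every option loses at least one head-to-head, so there is no Condorcet winner.

none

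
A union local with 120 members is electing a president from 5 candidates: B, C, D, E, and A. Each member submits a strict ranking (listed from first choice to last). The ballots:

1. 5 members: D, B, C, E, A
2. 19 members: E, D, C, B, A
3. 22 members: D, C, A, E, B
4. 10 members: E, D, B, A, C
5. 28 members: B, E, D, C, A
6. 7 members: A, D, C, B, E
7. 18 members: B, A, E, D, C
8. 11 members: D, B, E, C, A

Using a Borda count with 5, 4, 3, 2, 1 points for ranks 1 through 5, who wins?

B: 5·4 + 19·2 + 22·1 + 10·3 + 28·5 + 7·2 + 18·5 + 11·4 = 398
C: 5·3 + 19·3 + 22·4 + 10·1 + 28·2 + 7·3 + 18·1 + 11·2 = 287
D: 5·5 + 19·4 + 22·5 + 10·4 + 28·3 + 7·4 + 18·2 + 11·5 = 454
E: 5·2 + 19·5 + 22·2 + 10·5 + 28·4 + 7·1 + 18·3 + 11·3 = 405
A: 5·1 + 19·1 + 22·3 + 10·2 + 28·1 + 7·5 + 18·4 + 11·1 = 256
D has the highest Borda score (454).

D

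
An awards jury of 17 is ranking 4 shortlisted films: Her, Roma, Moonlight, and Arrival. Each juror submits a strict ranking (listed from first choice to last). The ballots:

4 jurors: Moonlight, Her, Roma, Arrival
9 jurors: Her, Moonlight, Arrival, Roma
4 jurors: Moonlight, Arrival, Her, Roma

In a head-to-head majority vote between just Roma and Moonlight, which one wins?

Moonlight

Voters preferring Roma to Moonlight: 0; preferring Moonlight to Roma: 17.
Moonlight wins the head-to-head.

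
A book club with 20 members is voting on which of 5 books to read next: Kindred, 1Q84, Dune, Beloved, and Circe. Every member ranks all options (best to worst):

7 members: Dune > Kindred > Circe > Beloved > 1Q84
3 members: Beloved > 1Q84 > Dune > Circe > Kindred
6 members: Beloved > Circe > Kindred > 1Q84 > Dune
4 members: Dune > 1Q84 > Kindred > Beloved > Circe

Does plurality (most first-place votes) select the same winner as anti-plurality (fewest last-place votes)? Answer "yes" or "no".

Plurality — first-place votes: Kindred 0, 1Q84 0, Dune 11, Beloved 9, Circe 0. Winner: Dune.
Anti-plurality — last-place votes: Kindred 3, 1Q84 7, Dune 6, Beloved 0, Circe 4. Winner: Beloved.
The two methods disagree.

no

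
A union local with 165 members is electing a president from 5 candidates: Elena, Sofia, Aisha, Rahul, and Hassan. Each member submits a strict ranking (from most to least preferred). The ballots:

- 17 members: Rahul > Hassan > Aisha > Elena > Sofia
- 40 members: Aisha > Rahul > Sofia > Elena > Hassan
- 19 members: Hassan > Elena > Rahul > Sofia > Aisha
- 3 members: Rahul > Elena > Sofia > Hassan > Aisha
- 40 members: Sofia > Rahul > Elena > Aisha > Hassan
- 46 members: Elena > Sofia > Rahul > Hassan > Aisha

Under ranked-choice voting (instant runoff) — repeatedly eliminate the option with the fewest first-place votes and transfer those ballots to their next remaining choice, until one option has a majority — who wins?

Round 1: Elena 46, Sofia 40, Aisha 40, Rahul 20, Hassan 19. Eliminate Hassan.
Round 2: Elena 65, Sofia 40, Aisha 40, Rahul 20. Eliminate Rahul.
Round 3: Elena 68, Sofia 40, Aisha 57. Eliminate Sofia.
Round 4: Elena 108, Aisha 57. Elena has a majority.

Elena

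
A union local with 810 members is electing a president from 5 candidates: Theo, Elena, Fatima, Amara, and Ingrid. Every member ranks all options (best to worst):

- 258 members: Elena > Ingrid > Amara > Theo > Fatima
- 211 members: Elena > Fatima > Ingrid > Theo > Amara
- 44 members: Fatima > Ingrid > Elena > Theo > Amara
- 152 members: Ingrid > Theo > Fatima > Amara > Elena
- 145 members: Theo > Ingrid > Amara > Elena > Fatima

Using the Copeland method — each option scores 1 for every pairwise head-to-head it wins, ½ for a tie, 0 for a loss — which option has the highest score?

Theo: beats Fatima and Amara; loses to Elena and Ingrid → score 2.
Elena: beats Theo, Fatima, Amara, and Ingrid → score 4.
Fatima: beats Amara; loses to Theo, Elena, and Ingrid → score 1.
Amara: loses to Theo, Elena, Fatima, and Ingrid → score 0.
Ingrid: beats Theo, Fatima, and Amara; loses to Elena → score 3.
Elena has the best pairwise record.

Elena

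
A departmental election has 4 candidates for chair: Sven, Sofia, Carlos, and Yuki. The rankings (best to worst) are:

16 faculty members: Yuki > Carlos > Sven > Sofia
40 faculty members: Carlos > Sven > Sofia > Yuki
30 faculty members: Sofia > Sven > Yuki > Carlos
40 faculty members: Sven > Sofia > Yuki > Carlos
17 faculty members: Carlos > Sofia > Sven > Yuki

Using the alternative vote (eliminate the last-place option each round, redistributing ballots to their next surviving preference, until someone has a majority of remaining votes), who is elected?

Round 1: Sven 40, Sofia 30, Carlos 57, Yuki 16. Eliminate Yuki.
Round 2: Sven 40, Sofia 30, Carlos 73. Carlos has a majority.

Carlos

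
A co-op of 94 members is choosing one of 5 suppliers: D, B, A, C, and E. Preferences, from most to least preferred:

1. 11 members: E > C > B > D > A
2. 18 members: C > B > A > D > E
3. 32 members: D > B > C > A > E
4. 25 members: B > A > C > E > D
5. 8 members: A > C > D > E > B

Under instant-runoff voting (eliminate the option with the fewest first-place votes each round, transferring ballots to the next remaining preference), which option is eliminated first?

Round 1: D 32, B 25, A 8, C 18, E 11. Eliminate A.

A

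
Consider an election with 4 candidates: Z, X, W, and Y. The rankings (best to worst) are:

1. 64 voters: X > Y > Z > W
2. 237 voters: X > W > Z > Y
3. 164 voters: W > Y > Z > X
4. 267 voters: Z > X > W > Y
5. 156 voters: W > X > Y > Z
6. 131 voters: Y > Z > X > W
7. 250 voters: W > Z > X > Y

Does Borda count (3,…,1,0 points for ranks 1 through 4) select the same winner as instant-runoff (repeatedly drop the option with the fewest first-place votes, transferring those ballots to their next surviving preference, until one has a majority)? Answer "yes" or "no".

yes

Borda — scores: Z 2028, X 2130, W 2451, Y 1005. Winner: W.
Instant-runoff — R1 Z 267, X 301, W 570, Y 131 (Y out); R2 Z 398, X 301, W 570 (X out); R3 Z 462, W 807 (W winner). Winner: W.
The two methods agree.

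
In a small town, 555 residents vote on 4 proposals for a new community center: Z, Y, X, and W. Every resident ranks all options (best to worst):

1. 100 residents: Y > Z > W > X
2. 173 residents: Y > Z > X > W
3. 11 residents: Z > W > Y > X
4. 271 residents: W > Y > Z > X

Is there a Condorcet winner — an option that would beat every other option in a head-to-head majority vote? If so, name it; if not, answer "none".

Checking pairwise contests:
Y beats Z 544–11.
W beats Y 282–273.
Z beats X 555–0.
Z beats W 284–271.
Every option loses at least one head-to-head, so there is no Condorcet winner.

none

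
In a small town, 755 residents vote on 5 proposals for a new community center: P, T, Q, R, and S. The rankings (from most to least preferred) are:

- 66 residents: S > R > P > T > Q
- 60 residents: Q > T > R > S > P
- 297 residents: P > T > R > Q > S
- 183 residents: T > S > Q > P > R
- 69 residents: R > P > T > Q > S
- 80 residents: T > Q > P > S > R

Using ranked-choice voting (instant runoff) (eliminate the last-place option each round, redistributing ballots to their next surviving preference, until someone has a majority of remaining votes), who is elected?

Round 1: P 297, T 263, Q 60, R 69, S 66. Eliminate Q.
Round 2: P 297, T 323, R 69, S 66. Eliminate S.
Round 3: P 297, T 323, R 135. Eliminate R.
Round 4: P 432, T 323. P has a majority.

P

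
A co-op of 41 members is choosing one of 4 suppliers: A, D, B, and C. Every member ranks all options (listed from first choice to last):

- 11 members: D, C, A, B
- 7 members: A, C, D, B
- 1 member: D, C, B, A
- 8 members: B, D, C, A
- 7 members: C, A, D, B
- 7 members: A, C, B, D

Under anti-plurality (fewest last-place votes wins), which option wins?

Last-place votes: A 9, D 7, B 25, C 0.
C is ranked last by the fewest voters, so C wins.

C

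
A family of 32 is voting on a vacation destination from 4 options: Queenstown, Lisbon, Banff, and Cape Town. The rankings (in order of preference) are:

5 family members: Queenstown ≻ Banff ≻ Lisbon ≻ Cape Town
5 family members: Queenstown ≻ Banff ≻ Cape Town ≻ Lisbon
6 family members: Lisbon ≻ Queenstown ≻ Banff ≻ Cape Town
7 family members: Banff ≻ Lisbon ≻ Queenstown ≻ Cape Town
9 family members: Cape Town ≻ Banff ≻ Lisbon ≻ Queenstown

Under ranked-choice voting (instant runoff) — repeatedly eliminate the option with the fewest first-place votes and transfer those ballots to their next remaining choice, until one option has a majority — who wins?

Queenstown

Round 1: Queenstown 10, Lisbon 6, Banff 7, Cape Town 9. Eliminate Lisbon.
Round 2: Queenstown 16, Banff 7, Cape Town 9. Eliminate Banff.
Round 3: Queenstown 23, Cape Town 9. Queenstown has a majority.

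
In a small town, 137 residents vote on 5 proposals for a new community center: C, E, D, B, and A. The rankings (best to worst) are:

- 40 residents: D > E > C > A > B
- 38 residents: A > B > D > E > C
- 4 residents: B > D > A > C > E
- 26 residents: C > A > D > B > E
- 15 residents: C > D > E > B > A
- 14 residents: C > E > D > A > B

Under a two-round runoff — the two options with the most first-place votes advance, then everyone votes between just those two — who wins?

D

Round 1 first-place votes: C 55, E 0, D 40, B 4, A 38.
C and D advance.
Runoff: C is preferred to D by 55 voters; D by 82.
D wins the runoff.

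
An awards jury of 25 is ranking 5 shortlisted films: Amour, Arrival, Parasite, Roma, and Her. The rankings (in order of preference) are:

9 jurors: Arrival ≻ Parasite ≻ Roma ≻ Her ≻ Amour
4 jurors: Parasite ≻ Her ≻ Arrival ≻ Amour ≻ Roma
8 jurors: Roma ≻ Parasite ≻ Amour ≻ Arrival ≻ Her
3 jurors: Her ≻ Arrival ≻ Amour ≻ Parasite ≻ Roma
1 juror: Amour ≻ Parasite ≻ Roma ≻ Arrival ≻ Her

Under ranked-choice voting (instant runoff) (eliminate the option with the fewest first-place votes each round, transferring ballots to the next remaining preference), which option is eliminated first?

Round 1: Amour 1, Arrival 9, Parasite 4, Roma 8, Her 3. Eliminate Amour.

Amour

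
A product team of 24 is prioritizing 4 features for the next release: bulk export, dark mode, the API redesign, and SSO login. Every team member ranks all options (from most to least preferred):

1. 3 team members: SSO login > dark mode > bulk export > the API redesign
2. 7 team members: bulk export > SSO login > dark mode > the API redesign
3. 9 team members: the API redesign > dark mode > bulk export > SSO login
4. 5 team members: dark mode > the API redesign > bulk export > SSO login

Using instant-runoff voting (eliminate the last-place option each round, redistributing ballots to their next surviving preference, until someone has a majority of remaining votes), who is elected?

dark mode

Round 1: bulk export 7, dark mode 5, the API redesign 9, SSO login 3. Eliminate SSO login.
Round 2: bulk export 7, dark mode 8, the API redesign 9. Eliminate bulk export.
Round 3: dark mode 15, the API redesign 9. Dark mode has a majority.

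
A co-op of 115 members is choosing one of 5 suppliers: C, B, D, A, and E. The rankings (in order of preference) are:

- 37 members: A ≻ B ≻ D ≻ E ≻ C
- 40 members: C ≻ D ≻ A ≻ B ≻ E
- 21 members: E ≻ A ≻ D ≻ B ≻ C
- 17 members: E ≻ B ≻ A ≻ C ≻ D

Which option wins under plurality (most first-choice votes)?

First-place votes: C 40, B 0, D 0, A 37, E 38.
C has the most first-place votes.

C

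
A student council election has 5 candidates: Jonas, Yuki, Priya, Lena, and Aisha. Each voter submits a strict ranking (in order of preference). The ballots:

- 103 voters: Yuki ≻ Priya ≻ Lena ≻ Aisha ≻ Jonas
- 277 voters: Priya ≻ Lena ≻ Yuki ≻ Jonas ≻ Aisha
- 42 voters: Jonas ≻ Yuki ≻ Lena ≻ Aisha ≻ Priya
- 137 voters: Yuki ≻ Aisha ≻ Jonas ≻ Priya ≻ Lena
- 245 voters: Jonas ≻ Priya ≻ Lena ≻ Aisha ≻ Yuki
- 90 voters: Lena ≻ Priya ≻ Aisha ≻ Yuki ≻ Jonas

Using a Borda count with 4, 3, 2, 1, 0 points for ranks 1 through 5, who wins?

Priya

Jonas: 103·0 + 277·1 + 42·4 + 137·2 + 245·4 + 90·0 = 1699
Yuki: 103·4 + 277·2 + 42·3 + 137·4 + 245·0 + 90·1 = 1730
Priya: 103·3 + 277·4 + 42·0 + 137·1 + 245·3 + 90·3 = 2559
Lena: 103·2 + 277·3 + 42·2 + 137·0 + 245·2 + 90·4 = 1971
Aisha: 103·1 + 277·0 + 42·1 + 137·3 + 245·1 + 90·2 = 981
Priya has the highest Borda score (2559).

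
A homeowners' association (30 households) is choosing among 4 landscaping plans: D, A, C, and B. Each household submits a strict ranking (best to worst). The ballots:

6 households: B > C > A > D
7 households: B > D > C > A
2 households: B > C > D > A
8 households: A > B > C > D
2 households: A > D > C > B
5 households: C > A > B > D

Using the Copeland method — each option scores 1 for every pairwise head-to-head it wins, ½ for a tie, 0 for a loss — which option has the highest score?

B

D: loses to A, C, and B → score 0.
A: beats D; ties B; loses to C → score 1.5.
C: beats D and A; loses to B → score 2.
B: beats D and C; ties A → score 2.5.
B has the best pairwise record.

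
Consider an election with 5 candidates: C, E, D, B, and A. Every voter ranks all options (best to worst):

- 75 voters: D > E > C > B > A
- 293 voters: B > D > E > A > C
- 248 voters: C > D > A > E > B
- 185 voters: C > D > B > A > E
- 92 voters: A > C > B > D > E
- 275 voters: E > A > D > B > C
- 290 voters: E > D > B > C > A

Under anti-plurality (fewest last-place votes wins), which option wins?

Last-place votes: C 568, E 277, D 0, B 248, A 365.
D is ranked last by the fewest voters, so D wins.

D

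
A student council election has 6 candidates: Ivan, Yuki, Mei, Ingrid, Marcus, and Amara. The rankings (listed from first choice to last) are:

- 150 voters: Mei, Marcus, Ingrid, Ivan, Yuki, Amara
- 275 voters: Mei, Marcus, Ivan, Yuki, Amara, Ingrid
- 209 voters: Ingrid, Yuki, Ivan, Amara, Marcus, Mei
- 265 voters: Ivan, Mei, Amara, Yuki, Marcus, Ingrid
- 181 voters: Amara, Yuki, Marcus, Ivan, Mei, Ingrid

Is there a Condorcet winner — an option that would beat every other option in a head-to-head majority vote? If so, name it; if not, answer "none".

none

Checking pairwise contests:
Marcus beats Ivan 606–474.
Ivan beats Yuki 690–390.
Ivan beats Mei 655–425.
Ivan beats Ingrid 721–359.
Yuki beats Marcus 655–425.
Ivan beats Amara 899–181.
Every option loses at least one head-to-head, so there is no Condorcet winner.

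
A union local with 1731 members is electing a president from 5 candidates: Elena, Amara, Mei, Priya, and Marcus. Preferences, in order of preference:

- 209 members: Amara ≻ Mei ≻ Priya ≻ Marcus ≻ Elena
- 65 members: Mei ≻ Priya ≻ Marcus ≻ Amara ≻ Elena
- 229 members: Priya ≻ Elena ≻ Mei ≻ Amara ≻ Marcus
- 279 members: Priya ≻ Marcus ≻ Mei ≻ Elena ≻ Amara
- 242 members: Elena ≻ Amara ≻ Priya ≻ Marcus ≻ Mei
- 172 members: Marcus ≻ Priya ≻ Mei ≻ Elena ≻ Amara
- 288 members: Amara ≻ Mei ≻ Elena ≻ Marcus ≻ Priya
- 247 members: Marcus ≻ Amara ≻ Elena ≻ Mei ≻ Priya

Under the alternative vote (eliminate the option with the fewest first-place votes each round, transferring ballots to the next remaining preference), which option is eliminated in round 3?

Marcus

Round 1: Elena 242, Amara 497, Mei 65, Priya 508, Marcus 419. Eliminate Mei.
Round 2: Elena 242, Amara 497, Priya 573, Marcus 419. Eliminate Elena.
Round 3: Amara 739, Priya 573, Marcus 419. Eliminate Marcus.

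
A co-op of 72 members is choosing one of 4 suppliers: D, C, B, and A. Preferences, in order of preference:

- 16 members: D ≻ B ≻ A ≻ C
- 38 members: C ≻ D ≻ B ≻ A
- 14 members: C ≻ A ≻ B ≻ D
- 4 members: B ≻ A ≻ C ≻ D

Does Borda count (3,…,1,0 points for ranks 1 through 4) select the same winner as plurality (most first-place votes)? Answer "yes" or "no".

yes

Borda — scores: D 124, C 160, B 96, A 52. Winner: C.
Plurality — first-place votes: D 16, C 52, B 4, A 0. Winner: C.
The two methods agree.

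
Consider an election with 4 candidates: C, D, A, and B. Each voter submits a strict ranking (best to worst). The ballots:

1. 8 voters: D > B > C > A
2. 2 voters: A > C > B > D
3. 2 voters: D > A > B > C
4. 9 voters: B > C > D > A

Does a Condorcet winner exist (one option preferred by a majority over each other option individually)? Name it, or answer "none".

B

B vs C: 19–2 for B.
B vs D: 11–10 for B.
B vs A: 17–4 for B.
B beats every other option head-to-head.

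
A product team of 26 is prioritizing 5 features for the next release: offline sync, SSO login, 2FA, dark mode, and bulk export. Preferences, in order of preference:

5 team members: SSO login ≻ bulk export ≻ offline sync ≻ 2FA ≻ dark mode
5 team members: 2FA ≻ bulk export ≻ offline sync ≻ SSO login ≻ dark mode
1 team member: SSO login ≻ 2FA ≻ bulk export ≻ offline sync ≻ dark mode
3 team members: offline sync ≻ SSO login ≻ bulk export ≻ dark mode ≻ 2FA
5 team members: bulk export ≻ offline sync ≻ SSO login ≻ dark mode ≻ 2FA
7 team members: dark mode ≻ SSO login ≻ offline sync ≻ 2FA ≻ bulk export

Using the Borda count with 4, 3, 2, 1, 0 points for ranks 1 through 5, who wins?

SSO login

offline sync: 5·2 + 5·2 + 1·1 + 3·4 + 5·3 + 7·2 = 62
SSO login: 5·4 + 5·1 + 1·4 + 3·3 + 5·2 + 7·3 = 69
2FA: 5·1 + 5·4 + 1·3 + 3·0 + 5·0 + 7·1 = 35
dark mode: 5·0 + 5·0 + 1·0 + 3·1 + 5·1 + 7·4 = 36
bulk export: 5·3 + 5·3 + 1·2 + 3·2 + 5·4 + 7·0 = 58
SSO login has the highest Borda score (69).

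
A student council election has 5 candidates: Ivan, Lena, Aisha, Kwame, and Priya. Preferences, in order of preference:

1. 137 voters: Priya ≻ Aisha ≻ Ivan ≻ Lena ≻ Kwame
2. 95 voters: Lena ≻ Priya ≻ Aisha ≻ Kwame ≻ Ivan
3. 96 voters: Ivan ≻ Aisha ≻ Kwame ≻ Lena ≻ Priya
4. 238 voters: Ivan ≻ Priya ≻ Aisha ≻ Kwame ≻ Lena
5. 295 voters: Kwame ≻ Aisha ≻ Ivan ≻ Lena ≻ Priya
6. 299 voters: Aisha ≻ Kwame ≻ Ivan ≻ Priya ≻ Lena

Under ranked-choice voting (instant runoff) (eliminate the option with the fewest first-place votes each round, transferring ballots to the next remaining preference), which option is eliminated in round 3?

Round 1: Ivan 334, Lena 95, Aisha 299, Kwame 295, Priya 137. Eliminate Lena.
Round 2: Ivan 334, Aisha 299, Kwame 295, Priya 232. Eliminate Priya.
Round 3: Ivan 334, Aisha 531, Kwame 295. Eliminate Kwame.

Kwame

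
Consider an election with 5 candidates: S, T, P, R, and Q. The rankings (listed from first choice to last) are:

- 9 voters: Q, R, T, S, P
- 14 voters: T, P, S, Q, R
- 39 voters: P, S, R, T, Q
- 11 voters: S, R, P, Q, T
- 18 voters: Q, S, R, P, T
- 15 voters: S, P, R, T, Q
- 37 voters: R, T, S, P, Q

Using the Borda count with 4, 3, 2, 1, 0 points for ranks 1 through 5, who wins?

S: 9·1 + 14·2 + 39·3 + 11·4 + 18·3 + 15·4 + 37·2 = 386
T: 9·2 + 14·4 + 39·1 + 11·0 + 18·0 + 15·1 + 37·3 = 239
P: 9·0 + 14·3 + 39·4 + 11·2 + 18·1 + 15·3 + 37·1 = 320
R: 9·3 + 14·0 + 39·2 + 11·3 + 18·2 + 15·2 + 37·4 = 352
Q: 9·4 + 14·1 + 39·0 + 11·1 + 18·4 + 15·0 + 37·0 = 133
S has the highest Borda score (386).

S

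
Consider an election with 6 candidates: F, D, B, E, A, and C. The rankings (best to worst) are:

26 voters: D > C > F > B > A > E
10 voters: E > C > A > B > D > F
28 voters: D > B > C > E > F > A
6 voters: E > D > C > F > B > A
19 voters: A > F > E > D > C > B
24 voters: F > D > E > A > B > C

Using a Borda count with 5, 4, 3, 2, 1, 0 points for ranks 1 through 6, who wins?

F: 26·3 + 10·0 + 28·1 + 6·2 + 19·4 + 24·5 = 314
D: 26·5 + 10·1 + 28·5 + 6·4 + 19·2 + 24·4 = 438
B: 26·2 + 10·2 + 28·4 + 6·1 + 19·0 + 24·1 = 214
E: 26·0 + 10·5 + 28·2 + 6·5 + 19·3 + 24·3 = 265
A: 26·1 + 10·3 + 28·0 + 6·0 + 19·5 + 24·2 = 199
C: 26·4 + 10·4 + 28·3 + 6·3 + 19·1 + 24·0 = 265
D has the highest Borda score (438).

D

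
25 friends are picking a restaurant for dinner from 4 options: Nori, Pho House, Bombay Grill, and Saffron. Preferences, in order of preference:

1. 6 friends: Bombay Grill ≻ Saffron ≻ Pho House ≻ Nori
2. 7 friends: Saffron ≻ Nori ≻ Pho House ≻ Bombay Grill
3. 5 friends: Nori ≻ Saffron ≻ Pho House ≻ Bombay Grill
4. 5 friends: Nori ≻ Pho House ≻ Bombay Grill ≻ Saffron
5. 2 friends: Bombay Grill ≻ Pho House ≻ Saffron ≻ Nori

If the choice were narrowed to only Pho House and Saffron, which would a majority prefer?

Saffron

Voters preferring Pho House to Saffron: 7; preferring Saffron to Pho House: 18.
Saffron wins the head-to-head.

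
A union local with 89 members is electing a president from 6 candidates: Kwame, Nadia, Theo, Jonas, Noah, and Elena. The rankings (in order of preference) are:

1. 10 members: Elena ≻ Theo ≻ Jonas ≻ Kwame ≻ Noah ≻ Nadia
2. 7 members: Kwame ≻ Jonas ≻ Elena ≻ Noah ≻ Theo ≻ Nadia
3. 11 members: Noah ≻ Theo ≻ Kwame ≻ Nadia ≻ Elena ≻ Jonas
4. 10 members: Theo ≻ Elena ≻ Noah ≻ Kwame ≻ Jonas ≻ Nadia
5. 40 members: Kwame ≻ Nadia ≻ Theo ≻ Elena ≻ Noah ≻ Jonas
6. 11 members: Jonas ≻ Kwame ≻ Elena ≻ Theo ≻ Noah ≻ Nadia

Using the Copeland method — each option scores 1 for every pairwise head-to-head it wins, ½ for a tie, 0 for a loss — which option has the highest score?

Kwame

Kwame: beats Nadia, Theo, Jonas, Noah, and Elena → score 5.
Nadia: beats Jonas and Elena; loses to Kwame, Theo, and Noah → score 2.
Theo: beats Nadia, Jonas, Noah, and Elena; loses to Kwame → score 4.
Jonas: loses to Kwame, Nadia, Theo, Noah, and Elena → score 0.
Noah: beats Nadia and Jonas; loses to Kwame, Theo, and Elena → score 2.
Elena: beats Jonas and Noah; loses to Kwame, Nadia, and Theo → score 2.
Kwame has the best pairwise record.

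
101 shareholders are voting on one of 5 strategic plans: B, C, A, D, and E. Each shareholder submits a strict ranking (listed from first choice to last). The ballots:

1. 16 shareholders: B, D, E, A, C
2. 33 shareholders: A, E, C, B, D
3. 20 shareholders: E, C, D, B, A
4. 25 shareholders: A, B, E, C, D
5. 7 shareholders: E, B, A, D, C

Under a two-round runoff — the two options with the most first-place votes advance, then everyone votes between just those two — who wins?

A

Round 1 first-place votes: B 16, C 0, A 58, D 0, E 27.
A and E advance.
Runoff: A is preferred to E by 58 voters; E by 43.
A wins the runoff.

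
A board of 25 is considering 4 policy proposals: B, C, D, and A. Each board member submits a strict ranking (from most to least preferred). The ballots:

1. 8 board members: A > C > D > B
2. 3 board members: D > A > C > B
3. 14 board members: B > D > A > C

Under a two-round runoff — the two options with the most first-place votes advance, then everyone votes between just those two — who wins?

B

Round 1 first-place votes: B 14, C 0, D 3, A 8.
B and A advance.
Runoff: B is preferred to A by 14 voters; A by 11.
B wins the runoff.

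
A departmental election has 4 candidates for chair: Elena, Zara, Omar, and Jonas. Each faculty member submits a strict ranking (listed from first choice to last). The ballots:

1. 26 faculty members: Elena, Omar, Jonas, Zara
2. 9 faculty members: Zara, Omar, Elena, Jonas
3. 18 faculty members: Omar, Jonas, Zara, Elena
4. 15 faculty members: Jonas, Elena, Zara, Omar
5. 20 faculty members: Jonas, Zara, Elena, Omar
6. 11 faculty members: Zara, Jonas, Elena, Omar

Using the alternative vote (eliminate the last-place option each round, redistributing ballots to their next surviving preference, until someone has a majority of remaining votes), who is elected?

Jonas

Round 1: Elena 26, Zara 20, Omar 18, Jonas 35. Eliminate Omar.
Round 2: Elena 26, Zara 20, Jonas 53. Jonas has a majority.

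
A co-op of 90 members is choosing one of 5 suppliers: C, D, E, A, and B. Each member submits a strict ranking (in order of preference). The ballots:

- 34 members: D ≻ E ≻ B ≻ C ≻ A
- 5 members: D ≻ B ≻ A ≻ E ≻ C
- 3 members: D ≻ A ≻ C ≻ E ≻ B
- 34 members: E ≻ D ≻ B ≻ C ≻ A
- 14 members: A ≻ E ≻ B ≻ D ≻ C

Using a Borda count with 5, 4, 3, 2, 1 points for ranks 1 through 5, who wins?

E

C: 34·2 + 5·1 + 3·3 + 34·2 + 14·1 = 164
D: 34·5 + 5·5 + 3·5 + 34·4 + 14·2 = 374
E: 34·4 + 5·2 + 3·2 + 34·5 + 14·4 = 378
A: 34·1 + 5·3 + 3·4 + 34·1 + 14·5 = 165
B: 34·3 + 5·4 + 3·1 + 34·3 + 14·3 = 269
E has the highest Borda score (378).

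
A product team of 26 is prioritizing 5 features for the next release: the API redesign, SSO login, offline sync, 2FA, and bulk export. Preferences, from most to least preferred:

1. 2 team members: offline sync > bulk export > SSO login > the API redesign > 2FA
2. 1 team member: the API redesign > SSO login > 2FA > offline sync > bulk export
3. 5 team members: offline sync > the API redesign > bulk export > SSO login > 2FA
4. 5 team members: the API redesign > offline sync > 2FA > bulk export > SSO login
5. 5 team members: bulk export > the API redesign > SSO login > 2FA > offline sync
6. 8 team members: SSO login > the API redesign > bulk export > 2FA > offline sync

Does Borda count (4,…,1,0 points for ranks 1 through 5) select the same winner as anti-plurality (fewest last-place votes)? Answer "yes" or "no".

yes

Borda — scores: the API redesign 80, SSO login 54, offline sync 44, 2FA 25, bulk export 57. Winner: the API redesign.
Anti-plurality — last-place votes: the API redesign 0, SSO login 5, offline sync 13, 2FA 7, bulk export 1. Winner: the API redesign.
The two methods agree.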